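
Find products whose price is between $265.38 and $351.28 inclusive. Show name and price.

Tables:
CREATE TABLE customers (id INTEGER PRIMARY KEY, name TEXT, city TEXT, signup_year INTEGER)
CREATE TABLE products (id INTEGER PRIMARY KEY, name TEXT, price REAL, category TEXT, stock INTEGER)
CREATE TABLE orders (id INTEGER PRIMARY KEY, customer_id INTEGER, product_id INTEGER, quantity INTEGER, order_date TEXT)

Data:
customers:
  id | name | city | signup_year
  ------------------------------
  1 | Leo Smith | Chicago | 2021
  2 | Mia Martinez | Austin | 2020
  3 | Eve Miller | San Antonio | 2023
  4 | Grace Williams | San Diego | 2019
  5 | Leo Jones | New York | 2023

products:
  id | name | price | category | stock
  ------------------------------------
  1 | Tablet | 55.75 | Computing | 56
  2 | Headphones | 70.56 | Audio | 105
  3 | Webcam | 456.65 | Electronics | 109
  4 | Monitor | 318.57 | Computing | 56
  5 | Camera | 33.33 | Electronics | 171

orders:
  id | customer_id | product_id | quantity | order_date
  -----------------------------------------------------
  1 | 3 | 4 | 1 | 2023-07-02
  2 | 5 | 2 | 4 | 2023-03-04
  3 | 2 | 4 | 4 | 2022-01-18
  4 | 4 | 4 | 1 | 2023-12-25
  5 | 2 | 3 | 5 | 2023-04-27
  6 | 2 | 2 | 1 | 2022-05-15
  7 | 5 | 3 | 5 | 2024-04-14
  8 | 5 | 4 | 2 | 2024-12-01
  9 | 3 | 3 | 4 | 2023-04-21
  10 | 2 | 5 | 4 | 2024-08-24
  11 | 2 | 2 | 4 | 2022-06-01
SELECT name, price FROM products WHERE price BETWEEN 265.38 AND 351.28

Execution result:
name | price
Monitor | 318.57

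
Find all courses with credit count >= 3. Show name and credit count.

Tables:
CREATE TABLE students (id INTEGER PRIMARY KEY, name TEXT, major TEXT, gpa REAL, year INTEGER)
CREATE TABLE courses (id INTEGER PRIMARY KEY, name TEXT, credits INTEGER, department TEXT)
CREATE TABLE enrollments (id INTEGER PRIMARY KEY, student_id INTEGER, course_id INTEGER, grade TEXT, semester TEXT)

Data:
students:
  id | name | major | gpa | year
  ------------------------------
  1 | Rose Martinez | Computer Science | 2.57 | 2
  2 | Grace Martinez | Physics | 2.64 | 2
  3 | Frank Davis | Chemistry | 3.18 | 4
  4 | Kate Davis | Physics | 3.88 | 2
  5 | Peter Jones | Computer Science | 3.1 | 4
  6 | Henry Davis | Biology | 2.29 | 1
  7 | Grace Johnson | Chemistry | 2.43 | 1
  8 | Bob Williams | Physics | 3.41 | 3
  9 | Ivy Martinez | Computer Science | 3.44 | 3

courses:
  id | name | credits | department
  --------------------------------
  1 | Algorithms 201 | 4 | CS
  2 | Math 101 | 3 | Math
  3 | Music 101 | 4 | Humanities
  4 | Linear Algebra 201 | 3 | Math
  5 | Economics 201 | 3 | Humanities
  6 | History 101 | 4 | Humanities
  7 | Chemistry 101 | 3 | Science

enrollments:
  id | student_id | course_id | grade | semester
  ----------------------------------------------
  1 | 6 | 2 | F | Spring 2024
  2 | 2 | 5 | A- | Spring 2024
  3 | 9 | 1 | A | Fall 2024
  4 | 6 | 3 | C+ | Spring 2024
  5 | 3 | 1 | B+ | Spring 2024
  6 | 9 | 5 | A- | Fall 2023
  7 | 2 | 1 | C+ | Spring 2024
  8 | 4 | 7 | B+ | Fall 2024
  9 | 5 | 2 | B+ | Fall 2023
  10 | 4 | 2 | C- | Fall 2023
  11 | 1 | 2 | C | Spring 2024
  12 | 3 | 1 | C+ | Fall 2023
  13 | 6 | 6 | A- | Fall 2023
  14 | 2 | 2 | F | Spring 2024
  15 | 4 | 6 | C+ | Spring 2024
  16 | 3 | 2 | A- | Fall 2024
SELECT name, credits FROM courses WHERE credits >= 3

Execution result:
name | credits
Algorithms 201 | 4
Math 101 | 3
Music 101 | 4
Linear Algebra 201 | 3
Economics 201 | 3
History 101 | 4
Chemistry 101 | 3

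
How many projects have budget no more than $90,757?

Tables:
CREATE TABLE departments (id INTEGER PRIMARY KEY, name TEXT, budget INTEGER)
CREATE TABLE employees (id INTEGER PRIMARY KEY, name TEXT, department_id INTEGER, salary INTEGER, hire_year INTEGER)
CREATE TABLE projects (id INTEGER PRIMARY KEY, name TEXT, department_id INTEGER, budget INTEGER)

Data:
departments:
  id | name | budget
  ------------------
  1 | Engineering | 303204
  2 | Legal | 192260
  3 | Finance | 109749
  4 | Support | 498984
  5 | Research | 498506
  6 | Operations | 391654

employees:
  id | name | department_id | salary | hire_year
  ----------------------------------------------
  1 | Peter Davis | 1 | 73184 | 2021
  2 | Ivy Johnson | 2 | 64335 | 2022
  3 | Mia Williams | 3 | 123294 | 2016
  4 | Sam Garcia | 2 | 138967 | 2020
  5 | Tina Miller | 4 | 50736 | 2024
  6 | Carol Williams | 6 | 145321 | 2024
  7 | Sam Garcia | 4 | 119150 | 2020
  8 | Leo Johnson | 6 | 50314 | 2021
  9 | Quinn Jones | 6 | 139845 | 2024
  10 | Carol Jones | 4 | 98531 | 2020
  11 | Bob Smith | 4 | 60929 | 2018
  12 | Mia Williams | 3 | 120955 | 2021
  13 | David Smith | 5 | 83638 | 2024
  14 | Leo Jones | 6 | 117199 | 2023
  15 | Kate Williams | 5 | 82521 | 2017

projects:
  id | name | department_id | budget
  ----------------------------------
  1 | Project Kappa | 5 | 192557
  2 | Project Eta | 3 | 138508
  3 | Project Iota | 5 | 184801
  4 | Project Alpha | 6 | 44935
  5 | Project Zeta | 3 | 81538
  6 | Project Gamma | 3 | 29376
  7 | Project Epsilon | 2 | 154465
SELECT COUNT(*) FROM projects WHERE budget <= 90757

Execution result:
3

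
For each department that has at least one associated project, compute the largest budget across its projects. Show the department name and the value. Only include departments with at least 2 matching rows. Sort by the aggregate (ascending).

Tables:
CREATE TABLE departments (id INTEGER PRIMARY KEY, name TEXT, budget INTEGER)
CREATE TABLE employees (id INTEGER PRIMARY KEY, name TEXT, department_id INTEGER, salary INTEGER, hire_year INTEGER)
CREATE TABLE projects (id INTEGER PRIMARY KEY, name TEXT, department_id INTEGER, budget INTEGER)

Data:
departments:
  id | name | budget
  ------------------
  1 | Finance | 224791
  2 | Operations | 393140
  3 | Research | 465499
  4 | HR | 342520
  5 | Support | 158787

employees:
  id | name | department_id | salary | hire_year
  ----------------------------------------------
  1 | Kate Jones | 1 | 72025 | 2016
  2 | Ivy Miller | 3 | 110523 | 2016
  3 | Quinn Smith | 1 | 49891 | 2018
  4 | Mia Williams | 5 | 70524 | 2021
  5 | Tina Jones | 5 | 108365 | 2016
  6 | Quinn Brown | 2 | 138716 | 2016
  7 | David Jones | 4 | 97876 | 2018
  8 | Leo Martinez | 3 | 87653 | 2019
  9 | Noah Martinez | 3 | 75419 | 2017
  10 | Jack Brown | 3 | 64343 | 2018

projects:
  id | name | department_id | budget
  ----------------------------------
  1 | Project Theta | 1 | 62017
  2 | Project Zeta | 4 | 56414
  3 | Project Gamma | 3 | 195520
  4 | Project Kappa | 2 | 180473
SELECT p.name, MAX(c.budget) AS max_budget FROM projects c JOIN departments p ON c.department_id = p.id GROUP BY p.id, p.name HAVING COUNT(*) >= 2 ORDER BY max_budget ASC

Execution result:
(no rows)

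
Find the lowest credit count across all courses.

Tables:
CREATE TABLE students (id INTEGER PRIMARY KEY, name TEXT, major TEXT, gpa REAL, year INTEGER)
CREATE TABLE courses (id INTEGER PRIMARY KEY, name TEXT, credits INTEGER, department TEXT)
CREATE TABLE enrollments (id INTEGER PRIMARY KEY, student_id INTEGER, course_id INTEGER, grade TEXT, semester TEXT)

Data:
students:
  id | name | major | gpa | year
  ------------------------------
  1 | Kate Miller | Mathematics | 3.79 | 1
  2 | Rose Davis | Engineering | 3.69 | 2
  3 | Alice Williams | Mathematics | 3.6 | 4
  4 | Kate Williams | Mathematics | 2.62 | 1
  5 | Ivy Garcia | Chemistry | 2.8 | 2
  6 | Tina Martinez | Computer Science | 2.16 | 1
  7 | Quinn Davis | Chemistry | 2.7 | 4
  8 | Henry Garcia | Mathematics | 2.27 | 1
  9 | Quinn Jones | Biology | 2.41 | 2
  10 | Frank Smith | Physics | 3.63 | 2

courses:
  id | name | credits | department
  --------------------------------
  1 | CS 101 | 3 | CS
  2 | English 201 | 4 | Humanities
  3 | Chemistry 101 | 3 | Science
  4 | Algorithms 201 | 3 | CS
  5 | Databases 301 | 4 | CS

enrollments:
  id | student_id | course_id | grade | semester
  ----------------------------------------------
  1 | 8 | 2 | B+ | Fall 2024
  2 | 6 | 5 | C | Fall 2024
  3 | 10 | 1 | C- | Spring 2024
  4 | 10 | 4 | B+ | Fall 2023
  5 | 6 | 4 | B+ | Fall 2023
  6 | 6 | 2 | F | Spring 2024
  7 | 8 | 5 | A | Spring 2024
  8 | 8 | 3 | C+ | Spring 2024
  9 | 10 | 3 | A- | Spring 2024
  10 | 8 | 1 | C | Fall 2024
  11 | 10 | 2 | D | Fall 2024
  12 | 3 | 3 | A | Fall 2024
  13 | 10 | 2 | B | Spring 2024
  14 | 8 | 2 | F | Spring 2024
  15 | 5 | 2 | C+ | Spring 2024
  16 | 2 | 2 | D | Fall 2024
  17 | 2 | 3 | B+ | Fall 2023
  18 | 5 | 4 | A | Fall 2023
SELECT MIN(credits) FROM courses

Execution result:
3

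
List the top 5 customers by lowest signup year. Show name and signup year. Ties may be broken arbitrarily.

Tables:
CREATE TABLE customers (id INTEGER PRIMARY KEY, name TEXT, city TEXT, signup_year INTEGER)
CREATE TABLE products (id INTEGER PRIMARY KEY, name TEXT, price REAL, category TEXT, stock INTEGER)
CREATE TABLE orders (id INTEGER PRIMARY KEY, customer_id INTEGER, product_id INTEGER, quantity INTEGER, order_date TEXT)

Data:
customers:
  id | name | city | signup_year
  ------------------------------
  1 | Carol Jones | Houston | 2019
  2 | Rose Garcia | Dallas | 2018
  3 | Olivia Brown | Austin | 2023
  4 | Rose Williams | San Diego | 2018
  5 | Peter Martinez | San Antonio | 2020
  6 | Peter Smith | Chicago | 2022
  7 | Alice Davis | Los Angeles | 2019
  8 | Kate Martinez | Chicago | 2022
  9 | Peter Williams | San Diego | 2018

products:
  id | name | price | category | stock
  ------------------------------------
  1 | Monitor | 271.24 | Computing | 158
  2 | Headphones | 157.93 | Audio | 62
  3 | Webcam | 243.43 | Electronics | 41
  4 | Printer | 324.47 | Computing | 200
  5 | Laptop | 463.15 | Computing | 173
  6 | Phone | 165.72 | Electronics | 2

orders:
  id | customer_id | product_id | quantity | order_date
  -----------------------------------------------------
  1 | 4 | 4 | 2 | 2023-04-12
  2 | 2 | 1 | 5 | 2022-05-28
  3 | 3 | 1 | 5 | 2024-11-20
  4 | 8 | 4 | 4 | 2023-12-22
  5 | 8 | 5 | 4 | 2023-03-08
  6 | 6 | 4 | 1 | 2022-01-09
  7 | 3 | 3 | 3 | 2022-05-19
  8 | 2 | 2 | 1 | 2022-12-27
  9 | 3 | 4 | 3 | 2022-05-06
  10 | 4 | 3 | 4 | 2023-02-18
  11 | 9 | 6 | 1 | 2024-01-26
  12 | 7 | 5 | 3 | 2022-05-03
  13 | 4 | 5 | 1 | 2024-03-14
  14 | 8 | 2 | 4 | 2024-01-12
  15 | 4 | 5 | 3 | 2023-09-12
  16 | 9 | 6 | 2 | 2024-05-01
SELECT name, signup_year FROM customers ORDER BY signup_year ASC LIMIT 5

Execution result:
name | signup_year
Rose Garcia | 2018
Rose Williams | 2018
Peter Williams | 2018
Carol Jones | 2019
Alice Davis | 2019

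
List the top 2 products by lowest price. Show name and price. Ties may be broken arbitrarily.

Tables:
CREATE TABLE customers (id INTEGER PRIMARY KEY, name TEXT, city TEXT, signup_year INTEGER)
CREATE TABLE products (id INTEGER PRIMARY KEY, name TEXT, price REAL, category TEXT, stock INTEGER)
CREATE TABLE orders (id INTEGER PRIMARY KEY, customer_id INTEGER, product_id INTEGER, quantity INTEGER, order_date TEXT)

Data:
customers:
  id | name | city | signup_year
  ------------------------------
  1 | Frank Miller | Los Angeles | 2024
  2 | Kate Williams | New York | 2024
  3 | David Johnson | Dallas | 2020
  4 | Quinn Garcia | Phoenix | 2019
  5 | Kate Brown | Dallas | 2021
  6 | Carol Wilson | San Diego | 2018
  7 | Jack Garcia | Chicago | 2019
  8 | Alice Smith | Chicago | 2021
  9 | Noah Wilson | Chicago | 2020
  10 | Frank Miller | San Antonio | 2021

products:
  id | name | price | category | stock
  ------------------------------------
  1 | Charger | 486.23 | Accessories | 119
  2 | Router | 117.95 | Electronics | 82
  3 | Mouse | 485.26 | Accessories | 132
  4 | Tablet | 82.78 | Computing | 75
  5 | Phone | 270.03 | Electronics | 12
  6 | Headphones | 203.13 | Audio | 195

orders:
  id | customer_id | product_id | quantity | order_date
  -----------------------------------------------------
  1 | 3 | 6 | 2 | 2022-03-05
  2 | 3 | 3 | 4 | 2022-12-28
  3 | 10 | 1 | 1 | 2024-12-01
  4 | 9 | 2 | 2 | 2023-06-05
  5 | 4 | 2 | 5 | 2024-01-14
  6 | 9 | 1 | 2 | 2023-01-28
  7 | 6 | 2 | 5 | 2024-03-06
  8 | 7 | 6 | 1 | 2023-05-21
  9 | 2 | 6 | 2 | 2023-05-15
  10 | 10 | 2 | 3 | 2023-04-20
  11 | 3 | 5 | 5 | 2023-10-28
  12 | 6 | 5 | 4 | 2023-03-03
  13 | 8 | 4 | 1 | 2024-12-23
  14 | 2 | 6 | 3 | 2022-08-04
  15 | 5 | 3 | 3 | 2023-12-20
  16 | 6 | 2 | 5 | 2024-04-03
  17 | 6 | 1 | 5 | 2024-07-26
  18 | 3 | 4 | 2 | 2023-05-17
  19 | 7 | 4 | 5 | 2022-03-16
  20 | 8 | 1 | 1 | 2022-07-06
SELECT name, price FROM products ORDER BY price ASC LIMIT 2

Execution result:
name | price
Tablet | 82.78
Router | 117.95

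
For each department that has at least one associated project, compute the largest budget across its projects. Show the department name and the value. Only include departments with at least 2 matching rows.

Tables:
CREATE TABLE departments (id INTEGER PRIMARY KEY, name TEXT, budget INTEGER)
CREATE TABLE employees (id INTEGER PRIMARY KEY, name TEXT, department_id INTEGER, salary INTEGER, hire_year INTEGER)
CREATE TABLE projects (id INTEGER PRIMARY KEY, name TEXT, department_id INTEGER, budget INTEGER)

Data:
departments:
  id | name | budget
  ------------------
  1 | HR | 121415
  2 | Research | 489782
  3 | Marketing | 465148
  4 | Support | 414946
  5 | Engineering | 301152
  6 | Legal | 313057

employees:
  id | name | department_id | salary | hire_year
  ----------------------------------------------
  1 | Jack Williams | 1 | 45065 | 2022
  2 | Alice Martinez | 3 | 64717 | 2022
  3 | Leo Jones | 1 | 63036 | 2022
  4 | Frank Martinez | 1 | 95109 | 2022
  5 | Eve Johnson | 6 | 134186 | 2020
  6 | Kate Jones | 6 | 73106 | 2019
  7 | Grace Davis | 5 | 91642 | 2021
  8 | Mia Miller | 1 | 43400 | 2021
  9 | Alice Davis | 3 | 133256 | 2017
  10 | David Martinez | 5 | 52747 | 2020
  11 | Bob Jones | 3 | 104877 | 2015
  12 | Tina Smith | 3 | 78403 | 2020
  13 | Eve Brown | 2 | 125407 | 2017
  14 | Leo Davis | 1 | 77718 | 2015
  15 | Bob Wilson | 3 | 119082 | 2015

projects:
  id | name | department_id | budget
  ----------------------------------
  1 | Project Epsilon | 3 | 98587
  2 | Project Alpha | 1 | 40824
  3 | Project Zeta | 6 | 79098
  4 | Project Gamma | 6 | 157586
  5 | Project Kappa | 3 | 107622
SELECT p.name, MAX(c.budget) AS max_budget FROM projects c JOIN departments p ON c.department_id = p.id GROUP BY p.id, p.name HAVING COUNT(*) >= 2

Execution result:
name | max_budget
Marketing | 107622
Legal | 157586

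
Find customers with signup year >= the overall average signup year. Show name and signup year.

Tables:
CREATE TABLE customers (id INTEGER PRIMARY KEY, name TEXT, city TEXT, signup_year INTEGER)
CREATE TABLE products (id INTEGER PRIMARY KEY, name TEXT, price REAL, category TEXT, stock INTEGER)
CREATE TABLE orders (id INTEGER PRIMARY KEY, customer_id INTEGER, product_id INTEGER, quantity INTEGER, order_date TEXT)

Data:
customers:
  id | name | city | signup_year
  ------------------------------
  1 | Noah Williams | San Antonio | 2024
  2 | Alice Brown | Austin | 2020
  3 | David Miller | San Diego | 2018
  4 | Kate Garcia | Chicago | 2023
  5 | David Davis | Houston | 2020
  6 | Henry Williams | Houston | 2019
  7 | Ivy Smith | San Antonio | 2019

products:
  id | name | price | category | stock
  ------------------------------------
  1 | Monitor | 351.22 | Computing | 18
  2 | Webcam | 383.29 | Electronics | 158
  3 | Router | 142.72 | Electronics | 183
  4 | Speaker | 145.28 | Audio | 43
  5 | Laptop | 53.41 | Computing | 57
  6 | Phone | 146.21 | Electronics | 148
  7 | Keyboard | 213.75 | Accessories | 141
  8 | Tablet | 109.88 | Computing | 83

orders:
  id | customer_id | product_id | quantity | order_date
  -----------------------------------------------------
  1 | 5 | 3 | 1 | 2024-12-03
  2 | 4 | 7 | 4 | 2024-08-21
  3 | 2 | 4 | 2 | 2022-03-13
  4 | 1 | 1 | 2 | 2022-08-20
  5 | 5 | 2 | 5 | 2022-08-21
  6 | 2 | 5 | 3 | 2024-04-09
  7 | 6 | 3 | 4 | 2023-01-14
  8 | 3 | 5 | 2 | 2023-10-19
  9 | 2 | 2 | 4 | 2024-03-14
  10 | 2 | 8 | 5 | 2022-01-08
SELECT name, signup_year FROM customers WHERE signup_year >= (SELECT AVG(signup_year) FROM customers)

Execution result:
name | signup_year
Noah Williams | 2024
Kate Garcia | 2023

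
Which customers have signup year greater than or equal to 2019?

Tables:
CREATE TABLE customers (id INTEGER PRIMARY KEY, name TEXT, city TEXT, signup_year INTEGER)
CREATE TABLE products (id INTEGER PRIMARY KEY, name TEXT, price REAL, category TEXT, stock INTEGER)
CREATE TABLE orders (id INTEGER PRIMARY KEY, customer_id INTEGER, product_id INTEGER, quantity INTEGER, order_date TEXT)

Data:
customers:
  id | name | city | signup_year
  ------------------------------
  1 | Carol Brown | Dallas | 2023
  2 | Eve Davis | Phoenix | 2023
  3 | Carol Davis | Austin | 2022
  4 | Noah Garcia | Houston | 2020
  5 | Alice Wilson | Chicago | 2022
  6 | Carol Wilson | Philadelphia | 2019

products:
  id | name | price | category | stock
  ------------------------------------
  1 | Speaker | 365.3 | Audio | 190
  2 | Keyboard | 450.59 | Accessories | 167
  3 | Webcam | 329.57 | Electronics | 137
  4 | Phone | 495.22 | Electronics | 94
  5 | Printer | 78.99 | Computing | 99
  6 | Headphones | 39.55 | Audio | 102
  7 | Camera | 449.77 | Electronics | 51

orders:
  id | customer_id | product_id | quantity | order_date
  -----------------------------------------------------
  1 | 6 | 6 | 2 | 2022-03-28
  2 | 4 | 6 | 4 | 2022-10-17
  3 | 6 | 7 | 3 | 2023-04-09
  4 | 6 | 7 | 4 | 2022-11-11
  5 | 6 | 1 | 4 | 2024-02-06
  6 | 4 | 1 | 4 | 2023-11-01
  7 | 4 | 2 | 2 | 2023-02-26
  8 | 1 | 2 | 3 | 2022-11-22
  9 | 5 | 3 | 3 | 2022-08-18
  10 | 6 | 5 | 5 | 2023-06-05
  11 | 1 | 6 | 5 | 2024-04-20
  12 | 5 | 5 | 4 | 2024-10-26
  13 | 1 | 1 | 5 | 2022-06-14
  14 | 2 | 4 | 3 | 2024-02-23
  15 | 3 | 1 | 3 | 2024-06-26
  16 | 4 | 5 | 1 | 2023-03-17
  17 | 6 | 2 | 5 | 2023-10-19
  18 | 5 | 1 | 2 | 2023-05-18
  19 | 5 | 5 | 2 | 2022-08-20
SELECT name, signup_year FROM customers WHERE signup_year >= 2019

Execution result:
name | signup_year
Carol Brown | 2023
Eve Davis | 2023
Carol Davis | 2022
Noah Garcia | 2020
Alice Wilson | 2022
Carol Wilson | 2019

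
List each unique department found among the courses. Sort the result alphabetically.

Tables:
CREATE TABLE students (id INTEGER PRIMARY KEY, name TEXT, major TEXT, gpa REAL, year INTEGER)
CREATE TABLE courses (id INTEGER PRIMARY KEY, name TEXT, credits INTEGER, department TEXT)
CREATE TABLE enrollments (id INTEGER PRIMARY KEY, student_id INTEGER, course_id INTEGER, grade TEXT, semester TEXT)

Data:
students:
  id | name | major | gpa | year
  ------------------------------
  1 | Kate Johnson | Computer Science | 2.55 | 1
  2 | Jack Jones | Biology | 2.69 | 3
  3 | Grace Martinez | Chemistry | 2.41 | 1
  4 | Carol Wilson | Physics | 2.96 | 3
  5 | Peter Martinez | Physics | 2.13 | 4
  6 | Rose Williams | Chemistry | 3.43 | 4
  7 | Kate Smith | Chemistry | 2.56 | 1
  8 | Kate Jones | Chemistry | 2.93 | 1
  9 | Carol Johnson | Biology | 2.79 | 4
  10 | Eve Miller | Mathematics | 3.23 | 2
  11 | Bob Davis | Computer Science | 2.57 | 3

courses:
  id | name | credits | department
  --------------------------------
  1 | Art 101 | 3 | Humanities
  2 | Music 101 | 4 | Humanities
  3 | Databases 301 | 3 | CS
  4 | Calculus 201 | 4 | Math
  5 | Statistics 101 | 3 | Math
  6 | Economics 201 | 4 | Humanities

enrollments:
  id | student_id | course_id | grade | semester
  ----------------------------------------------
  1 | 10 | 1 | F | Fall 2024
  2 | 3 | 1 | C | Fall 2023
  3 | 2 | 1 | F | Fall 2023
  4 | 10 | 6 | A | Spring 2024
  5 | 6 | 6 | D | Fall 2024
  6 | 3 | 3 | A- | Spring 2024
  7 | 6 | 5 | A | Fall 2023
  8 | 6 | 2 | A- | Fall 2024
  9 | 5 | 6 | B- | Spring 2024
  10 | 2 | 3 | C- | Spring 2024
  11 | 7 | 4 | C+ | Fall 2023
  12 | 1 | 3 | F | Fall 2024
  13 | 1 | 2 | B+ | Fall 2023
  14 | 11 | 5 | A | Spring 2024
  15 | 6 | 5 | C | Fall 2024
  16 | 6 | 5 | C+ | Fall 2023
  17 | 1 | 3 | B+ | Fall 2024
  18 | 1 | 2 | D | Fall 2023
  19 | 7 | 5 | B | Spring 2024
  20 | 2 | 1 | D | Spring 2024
SELECT DISTINCT department FROM courses ORDER BY department

Execution result:
department
CS
Humanities
Math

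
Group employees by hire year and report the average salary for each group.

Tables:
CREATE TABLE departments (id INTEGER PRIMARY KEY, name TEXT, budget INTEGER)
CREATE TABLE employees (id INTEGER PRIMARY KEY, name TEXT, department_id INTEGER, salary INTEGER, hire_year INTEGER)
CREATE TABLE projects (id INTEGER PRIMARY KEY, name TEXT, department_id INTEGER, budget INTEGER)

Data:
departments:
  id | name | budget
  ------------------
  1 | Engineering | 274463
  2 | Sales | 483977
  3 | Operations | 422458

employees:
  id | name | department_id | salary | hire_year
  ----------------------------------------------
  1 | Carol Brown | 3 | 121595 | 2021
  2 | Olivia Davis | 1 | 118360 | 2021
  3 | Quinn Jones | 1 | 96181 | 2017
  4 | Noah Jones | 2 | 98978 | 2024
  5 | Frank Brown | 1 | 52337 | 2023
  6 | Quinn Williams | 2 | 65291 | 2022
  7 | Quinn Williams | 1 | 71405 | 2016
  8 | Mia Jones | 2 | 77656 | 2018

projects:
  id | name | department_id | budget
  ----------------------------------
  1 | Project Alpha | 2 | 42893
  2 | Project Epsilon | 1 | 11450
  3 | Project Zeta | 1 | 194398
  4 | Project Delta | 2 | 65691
SELECT hire_year, AVG(salary) AS avg_salary FROM employees GROUP BY hire_year

Execution result:
hire_year | avg_salary
2016 | 71405.00
2017 | 96181.00
2018 | 77656.00
2021 | 119977.50
2022 | 65291.00
2023 | 52337.00
2024 | 98978.00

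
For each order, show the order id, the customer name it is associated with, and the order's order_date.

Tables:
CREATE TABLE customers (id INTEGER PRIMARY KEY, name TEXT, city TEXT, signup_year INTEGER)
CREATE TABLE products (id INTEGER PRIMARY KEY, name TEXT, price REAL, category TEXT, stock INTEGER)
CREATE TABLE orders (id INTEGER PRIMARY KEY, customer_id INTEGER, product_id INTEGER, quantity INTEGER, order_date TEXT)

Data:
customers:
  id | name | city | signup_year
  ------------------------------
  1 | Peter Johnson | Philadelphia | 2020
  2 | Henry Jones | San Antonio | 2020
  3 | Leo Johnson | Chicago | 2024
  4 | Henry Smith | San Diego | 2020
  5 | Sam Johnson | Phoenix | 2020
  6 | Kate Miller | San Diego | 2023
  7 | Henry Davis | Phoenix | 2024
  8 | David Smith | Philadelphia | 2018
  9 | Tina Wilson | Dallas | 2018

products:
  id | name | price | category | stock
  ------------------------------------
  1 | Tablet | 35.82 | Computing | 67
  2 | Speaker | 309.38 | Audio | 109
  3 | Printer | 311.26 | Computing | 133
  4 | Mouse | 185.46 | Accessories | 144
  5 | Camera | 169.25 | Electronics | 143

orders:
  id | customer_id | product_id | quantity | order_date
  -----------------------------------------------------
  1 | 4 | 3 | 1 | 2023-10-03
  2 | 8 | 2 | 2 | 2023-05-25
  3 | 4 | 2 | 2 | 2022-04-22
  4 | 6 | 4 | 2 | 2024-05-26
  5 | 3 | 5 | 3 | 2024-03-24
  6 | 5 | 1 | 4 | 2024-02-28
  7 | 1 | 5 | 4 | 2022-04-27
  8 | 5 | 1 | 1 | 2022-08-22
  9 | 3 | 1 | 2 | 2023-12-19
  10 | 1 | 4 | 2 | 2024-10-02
SELECT c.id, p.name AS customer, c.order_date FROM orders c JOIN customers p ON c.customer_id = p.id

Execution result:
id | customer | order_date
1 | Henry Smith | 2023-10-03
2 | David Smith | 2023-05-25
3 | Henry Smith | 2022-04-22
4 | Kate Miller | 2024-05-26
5 | Leo Johnson | 2024-03-24
6 | Sam Johnson | 2024-02-28
7 | Peter Johnson | 2022-04-27
8 | Sam Johnson | 2022-08-22
9 | Leo Johnson | 2023-12-19
10 | Peter Johnson | 2024-10-02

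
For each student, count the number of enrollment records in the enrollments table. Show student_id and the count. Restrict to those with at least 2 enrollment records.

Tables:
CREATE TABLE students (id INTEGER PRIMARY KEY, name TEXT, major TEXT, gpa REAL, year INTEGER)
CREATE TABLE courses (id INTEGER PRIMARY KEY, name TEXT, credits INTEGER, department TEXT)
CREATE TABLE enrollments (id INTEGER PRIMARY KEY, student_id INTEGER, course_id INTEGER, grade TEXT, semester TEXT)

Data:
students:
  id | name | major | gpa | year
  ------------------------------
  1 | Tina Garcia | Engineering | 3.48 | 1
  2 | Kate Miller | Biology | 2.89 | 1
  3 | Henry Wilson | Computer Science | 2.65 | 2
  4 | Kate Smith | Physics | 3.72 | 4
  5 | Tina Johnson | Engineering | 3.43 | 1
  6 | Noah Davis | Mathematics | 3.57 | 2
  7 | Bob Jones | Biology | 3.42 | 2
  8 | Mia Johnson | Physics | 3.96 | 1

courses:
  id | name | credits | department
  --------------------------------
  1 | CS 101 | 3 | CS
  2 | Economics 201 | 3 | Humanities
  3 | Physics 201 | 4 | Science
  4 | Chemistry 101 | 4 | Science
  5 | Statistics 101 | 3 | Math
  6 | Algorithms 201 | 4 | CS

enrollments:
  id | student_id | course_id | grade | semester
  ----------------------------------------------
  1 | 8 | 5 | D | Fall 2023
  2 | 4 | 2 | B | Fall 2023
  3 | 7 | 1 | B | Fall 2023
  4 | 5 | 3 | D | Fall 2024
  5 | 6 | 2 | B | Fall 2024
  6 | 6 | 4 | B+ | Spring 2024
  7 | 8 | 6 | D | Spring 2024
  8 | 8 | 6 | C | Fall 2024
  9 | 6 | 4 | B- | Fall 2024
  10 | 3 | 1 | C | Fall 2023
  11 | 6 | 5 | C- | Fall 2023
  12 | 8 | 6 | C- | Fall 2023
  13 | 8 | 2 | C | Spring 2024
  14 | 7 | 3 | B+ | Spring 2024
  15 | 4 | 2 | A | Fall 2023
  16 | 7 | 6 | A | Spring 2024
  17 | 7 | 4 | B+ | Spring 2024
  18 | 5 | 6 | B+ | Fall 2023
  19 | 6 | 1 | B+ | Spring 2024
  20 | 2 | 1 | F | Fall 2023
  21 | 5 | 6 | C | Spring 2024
SELECT student_id, COUNT(*) AS enrollment_count FROM enrollments GROUP BY student_id HAVING COUNT(*) >= 2

Execution result:
student_id | enrollment_count
4 | 2
5 | 3
6 | 5
7 | 4
8 | 5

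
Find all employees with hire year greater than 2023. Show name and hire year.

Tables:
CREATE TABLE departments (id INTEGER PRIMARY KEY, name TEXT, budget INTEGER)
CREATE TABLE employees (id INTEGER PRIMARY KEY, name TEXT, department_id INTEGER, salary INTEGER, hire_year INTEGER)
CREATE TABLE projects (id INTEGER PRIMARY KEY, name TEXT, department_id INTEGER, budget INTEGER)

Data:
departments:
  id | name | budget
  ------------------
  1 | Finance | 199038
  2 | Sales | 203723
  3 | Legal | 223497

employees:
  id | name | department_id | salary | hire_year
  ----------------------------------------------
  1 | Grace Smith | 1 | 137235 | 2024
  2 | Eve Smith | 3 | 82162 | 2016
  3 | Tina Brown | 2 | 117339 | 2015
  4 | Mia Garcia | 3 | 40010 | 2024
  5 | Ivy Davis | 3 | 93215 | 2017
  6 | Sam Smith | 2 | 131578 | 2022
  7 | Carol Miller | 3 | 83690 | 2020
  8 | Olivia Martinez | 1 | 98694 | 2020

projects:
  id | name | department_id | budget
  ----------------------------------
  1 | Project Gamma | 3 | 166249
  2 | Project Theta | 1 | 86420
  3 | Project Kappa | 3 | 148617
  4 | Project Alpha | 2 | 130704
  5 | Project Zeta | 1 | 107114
SELECT name, hire_year FROM employees WHERE hire_year > 2023

Execution result:
name | hire_year
Grace Smith | 2024
Mia Garcia | 2024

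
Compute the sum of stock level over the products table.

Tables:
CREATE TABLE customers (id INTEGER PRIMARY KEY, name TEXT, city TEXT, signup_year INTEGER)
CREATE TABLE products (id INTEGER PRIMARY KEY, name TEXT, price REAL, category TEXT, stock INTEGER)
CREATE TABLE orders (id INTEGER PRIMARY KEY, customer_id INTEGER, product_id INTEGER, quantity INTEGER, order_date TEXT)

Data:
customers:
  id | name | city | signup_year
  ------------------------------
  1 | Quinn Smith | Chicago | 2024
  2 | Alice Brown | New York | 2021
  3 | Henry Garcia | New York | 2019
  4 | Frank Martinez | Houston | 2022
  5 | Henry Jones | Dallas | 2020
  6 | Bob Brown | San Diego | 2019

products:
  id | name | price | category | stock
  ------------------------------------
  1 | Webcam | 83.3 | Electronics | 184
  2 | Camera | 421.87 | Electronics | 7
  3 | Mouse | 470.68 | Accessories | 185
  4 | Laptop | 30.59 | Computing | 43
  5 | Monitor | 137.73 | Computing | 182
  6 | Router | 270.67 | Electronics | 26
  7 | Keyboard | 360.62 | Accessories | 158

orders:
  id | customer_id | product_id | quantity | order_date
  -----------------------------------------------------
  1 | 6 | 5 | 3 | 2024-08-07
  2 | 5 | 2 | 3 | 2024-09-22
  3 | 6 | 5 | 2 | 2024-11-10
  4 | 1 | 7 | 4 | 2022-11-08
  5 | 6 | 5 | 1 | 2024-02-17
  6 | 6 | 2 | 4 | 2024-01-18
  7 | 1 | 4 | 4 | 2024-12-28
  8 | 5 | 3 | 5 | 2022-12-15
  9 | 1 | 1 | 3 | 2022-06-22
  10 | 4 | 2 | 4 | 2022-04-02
SELECT SUM(stock) FROM products

Execution result:
785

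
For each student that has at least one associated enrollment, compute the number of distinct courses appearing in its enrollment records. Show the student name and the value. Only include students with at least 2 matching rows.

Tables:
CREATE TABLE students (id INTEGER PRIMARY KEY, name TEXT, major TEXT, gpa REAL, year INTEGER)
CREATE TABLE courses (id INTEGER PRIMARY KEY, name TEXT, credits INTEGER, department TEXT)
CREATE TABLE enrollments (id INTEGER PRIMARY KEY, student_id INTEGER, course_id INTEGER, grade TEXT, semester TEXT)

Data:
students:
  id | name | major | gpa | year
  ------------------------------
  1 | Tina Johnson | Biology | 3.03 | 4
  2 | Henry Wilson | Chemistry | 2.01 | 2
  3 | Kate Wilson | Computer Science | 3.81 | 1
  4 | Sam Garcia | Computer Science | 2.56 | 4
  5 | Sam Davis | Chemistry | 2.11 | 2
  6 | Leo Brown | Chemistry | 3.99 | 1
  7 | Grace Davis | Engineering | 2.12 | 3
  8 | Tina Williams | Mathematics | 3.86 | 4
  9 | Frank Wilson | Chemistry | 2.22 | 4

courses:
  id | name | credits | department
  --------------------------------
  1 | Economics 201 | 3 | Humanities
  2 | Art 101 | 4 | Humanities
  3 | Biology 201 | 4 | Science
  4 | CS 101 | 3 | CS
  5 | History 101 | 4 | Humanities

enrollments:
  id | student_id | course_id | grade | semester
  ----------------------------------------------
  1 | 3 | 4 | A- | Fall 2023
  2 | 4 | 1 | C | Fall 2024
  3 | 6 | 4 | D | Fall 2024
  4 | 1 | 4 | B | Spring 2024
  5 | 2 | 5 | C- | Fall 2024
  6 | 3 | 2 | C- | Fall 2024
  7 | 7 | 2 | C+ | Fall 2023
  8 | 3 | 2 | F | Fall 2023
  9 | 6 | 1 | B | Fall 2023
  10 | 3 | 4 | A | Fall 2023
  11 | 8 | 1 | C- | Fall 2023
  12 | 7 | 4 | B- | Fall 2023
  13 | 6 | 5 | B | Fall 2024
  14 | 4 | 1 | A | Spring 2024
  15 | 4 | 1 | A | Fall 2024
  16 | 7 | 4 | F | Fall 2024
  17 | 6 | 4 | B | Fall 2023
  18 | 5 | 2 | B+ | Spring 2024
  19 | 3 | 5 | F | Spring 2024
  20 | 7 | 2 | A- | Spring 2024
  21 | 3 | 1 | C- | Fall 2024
SELECT p.name, COUNT(DISTINCT c.course_id) AS distinct_course_count FROM enrollments c JOIN students p ON c.student_id = p.id GROUP BY p.id, p.name HAVING COUNT(*) >= 2

Execution result:
name | distinct_course_count
Kate Wilson | 4
Sam Garcia | 1
Leo Brown | 3
Grace Davis | 2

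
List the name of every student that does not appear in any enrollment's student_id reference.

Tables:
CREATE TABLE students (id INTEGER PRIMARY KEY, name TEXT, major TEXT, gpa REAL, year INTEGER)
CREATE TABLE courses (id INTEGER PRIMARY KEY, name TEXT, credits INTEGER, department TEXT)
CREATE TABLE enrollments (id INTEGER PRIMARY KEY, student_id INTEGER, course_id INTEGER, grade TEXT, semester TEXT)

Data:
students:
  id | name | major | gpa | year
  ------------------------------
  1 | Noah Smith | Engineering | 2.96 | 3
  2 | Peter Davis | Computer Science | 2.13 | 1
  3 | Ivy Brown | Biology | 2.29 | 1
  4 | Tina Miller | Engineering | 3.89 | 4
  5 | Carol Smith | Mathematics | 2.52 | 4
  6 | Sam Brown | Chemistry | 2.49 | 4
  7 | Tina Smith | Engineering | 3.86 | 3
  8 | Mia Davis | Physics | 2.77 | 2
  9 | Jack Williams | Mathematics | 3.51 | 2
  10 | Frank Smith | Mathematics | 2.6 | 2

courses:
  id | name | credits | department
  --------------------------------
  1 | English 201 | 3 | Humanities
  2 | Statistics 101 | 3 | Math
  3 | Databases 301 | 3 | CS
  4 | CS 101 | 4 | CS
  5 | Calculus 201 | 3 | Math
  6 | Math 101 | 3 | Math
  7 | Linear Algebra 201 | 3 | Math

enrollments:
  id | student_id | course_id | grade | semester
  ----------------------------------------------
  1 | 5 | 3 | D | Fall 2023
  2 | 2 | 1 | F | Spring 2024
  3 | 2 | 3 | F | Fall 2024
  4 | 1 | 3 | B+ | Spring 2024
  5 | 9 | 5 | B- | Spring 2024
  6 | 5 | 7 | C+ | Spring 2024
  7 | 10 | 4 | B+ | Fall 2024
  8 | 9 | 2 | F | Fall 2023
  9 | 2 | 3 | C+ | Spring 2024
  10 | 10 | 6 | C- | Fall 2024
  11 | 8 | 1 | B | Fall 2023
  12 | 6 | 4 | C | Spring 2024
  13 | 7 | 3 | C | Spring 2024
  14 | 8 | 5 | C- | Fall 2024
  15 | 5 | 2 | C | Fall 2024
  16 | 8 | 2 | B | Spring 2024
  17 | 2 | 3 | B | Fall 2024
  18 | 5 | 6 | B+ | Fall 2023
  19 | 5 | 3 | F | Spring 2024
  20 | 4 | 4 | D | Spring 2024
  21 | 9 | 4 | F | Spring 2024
SELECT p.name FROM students p LEFT JOIN enrollments c ON c.student_id = p.id WHERE c.id IS NULL

Execution result:
Ivy Brown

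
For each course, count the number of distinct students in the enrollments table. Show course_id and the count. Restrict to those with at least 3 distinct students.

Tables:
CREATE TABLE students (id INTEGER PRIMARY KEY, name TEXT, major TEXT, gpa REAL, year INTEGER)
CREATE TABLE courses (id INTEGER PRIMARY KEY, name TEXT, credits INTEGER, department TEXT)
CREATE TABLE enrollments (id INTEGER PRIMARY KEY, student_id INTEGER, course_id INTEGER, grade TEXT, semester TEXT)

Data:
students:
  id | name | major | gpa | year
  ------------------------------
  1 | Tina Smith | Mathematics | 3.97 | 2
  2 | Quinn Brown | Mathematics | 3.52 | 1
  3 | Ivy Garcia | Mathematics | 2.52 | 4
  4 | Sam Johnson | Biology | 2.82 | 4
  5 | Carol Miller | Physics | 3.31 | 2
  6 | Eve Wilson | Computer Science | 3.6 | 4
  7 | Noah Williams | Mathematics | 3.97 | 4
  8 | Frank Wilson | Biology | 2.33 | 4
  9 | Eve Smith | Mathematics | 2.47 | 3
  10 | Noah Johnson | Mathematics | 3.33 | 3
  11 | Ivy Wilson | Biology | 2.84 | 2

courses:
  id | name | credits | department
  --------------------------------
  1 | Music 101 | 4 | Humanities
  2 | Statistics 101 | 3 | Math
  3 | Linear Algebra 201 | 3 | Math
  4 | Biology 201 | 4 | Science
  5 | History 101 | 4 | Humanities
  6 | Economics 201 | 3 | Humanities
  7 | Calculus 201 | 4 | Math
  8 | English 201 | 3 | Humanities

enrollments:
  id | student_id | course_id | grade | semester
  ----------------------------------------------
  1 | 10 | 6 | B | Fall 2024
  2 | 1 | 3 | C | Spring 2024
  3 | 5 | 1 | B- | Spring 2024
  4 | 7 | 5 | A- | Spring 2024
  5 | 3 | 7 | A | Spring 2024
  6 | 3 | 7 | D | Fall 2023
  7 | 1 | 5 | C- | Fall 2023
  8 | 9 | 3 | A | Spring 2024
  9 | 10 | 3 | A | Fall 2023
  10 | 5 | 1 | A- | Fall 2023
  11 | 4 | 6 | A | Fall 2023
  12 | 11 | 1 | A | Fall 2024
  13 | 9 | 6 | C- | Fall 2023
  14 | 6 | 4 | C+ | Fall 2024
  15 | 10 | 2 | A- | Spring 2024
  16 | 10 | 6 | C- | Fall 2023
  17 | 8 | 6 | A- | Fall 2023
SELECT course_id, COUNT(DISTINCT student_id) AS distinct_student_count FROM enrollments GROUP BY course_id HAVING COUNT(DISTINCT student_id) >= 3

Execution result:
course_id | distinct_student_count
3 | 3
6 | 4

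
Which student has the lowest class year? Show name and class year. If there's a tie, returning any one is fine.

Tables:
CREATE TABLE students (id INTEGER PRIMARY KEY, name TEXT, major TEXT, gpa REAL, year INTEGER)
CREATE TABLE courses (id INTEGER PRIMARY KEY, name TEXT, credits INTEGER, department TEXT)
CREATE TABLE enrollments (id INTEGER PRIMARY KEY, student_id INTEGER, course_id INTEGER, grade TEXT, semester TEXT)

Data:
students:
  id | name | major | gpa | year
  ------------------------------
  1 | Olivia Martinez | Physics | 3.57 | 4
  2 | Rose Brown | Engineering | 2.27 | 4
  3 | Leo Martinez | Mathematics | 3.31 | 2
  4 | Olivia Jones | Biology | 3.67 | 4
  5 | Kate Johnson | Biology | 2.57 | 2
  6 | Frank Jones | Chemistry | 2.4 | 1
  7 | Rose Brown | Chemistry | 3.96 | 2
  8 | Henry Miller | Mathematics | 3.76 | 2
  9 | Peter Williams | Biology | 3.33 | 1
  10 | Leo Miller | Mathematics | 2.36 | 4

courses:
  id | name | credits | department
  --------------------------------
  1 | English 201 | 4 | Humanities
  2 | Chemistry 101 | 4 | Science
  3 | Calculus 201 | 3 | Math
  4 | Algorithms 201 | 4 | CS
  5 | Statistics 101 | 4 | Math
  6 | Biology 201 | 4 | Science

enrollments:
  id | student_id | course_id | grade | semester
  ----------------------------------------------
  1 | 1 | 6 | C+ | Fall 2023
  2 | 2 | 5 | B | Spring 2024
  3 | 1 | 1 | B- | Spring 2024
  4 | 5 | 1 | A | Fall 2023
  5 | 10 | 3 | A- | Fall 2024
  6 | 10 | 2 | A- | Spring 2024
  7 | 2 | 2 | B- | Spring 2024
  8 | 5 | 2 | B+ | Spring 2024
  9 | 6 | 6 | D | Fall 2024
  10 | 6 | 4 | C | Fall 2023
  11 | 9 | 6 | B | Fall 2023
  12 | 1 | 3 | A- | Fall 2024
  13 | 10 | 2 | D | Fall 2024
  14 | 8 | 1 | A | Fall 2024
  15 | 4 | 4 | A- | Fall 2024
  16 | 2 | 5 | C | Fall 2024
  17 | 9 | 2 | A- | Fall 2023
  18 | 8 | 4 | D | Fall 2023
SELECT name, year FROM students ORDER BY year ASC LIMIT 1

Execution result:
name | year
Frank Jones | 1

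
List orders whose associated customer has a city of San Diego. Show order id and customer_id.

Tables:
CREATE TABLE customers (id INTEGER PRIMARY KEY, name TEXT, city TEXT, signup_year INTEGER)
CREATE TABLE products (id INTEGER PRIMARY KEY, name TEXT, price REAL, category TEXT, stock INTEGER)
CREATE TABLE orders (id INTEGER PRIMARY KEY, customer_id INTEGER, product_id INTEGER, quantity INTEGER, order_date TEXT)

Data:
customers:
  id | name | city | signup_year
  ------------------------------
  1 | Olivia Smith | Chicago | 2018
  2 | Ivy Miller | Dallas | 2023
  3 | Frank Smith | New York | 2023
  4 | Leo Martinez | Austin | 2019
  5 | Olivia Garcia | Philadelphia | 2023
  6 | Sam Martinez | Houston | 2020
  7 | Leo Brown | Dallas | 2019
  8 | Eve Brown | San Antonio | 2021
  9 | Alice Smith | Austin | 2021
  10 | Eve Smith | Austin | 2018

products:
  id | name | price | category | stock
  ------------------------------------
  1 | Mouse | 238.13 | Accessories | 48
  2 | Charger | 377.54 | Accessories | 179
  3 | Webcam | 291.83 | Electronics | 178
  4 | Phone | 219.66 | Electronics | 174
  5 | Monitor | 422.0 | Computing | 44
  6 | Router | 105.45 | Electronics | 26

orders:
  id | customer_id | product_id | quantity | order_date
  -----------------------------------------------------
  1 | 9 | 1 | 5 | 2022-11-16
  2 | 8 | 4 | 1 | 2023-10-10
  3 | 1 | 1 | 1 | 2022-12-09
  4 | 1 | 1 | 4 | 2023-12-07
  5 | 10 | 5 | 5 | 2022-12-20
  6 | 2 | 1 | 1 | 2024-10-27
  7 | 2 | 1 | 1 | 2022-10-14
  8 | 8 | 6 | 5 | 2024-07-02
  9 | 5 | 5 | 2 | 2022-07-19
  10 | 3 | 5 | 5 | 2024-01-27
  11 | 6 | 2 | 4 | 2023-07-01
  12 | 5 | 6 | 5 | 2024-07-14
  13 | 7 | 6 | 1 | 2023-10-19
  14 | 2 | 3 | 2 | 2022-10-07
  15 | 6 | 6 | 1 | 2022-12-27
SELECT id, customer_id FROM orders WHERE customer_id IN (SELECT id FROM customers WHERE city = 'San Diego')

Execution result:
(no rows)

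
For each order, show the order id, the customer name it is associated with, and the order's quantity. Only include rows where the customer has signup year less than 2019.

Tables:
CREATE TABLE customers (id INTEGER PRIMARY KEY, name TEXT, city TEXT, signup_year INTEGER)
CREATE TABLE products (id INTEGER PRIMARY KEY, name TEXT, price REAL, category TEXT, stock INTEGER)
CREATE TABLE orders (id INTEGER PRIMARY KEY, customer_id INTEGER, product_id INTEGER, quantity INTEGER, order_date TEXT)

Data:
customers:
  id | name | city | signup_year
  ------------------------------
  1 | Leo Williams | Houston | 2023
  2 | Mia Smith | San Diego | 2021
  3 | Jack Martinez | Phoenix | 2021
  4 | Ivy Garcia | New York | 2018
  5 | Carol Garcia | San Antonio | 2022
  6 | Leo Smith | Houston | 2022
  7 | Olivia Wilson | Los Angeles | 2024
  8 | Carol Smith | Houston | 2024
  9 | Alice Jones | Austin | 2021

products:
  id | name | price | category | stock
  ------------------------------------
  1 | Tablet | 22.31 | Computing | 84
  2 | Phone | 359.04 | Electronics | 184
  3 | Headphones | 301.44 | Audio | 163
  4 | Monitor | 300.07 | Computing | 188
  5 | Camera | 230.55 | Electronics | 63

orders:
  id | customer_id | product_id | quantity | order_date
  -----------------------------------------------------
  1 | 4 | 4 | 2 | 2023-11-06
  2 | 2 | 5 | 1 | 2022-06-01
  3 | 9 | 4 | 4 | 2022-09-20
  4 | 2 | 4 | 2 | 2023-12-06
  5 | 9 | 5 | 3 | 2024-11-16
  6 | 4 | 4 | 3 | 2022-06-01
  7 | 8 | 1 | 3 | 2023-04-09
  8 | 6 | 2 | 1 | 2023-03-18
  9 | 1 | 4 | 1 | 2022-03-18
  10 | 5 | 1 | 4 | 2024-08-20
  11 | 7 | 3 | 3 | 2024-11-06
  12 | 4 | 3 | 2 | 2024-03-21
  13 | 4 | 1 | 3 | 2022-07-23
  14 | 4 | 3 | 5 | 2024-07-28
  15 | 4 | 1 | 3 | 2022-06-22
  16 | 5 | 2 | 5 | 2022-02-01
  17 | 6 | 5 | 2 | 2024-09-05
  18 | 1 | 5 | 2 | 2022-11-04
SELECT c.id, p.name AS customer, c.quantity FROM orders c JOIN customers p ON c.customer_id = p.id WHERE p.signup_year < 2019

Execution result:
id | customer | quantity
1 | Ivy Garcia | 2
6 | Ivy Garcia | 3
12 | Ivy Garcia | 2
13 | Ivy Garcia | 3
14 | Ivy Garcia | 5
15 | Ivy Garcia | 3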